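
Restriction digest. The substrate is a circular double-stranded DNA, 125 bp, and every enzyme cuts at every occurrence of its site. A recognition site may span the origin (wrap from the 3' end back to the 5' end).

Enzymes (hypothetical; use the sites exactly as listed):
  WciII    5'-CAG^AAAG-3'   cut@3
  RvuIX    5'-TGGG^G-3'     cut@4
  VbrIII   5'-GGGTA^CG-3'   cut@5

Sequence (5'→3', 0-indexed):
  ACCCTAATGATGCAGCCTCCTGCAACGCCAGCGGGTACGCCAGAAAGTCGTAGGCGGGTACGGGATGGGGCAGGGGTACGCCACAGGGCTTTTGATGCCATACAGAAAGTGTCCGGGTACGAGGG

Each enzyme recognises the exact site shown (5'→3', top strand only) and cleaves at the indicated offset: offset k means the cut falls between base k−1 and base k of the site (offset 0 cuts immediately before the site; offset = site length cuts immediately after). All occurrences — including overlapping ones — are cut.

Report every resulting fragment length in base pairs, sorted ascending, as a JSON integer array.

[6,9,9,14,17,27,43]

Per-enzyme occurrences:
  WciII (CAGAAAG, off=3): starts [40, 102] → cuts [43, 105]
  RvuIX (TGGGG, off=4): starts [65] → cuts [69]
  VbrIII (GGGTACG, off=5): starts [32, 55, 73, 114] → cuts [37, 60, 78, 119]

All cut coordinates (distinct, sorted): [37, 43, 60, 69, 78, 105, 119]

Fragment lengths:
  37→43: 6 bp
  43→60: 17 bp
  60→69: 9 bp
  69→78: 9 bp
  78→105: 27 bp
  105→119: 14 bp
  119→37 (wrap): 125-119+37 = 43 bp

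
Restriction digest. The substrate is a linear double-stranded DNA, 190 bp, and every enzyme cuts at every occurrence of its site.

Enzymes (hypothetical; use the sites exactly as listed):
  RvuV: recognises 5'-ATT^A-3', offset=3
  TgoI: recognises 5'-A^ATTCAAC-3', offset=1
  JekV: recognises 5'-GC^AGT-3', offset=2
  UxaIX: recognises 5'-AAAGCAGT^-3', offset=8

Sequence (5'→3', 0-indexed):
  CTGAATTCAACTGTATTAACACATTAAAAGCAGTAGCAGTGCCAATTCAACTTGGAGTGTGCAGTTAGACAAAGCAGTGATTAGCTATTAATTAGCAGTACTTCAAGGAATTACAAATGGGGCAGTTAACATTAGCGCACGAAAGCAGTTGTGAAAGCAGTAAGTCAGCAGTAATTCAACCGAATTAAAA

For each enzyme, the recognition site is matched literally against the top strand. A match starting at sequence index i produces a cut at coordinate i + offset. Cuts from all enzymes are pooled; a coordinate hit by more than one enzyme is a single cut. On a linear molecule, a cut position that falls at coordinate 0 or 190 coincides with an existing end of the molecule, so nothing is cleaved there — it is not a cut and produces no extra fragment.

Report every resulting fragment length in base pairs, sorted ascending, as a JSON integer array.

Per-enzyme occurrences:
  RvuV (ATTA, off=3): starts [14, 22, 79, 86, 90, 109, 130, 183] → cuts [17, 25, 82, 89, 93, 112, 133, 186]
  TgoI (AATTCAAC, off=1): starts [3, 43, 172] → cuts [4, 44, 173]
  JekV (GCAGT, off=2): starts [29, 35, 60, 73, 94, 121, 144, 156, 167] → cuts [31, 37, 62, 75, 96, 123, 146, 158, 169]
  UxaIX (AAAGCAGT, off=8): starts [26, 70, 141, 153] → cuts [34, 78, 149, 161]

All cut coordinates (distinct, sorted): [4, 17, 25, 31, 34, 37, 44, 62, 75, 78, 82, 89, 93, 96, 112, 123, 133, 146, 149, 158, 161, 169, 173, 186]

Fragment lengths:
  [0,4): 4 bp
  [4,17): 13 bp
  [17,25): 8 bp
  [25,31): 6 bp
  [31,34): 3 bp
  [34,37): 3 bp
  [37,44): 7 bp
  [44,62): 18 bp
  [62,75): 13 bp
  [75,78): 3 bp
  [78,82): 4 bp
  [82,89): 7 bp
  [89,93): 4 bp
  [93,96): 3 bp
  [96,112): 16 bp
  [112,123): 11 bp
  [123,133): 10 bp
  [133,146): 13 bp
  [146,149): 3 bp
  [149,158): 9 bp
  [158,161): 3 bp
  [161,169): 8 bp
  [169,173): 4 bp
  [173,186): 13 bp
  [186,190): 4 bp

[3,3,3,3,3,3,4,4,4,4,4,6,7,7,8,8,9,10,11,13,13,13,13,16,18]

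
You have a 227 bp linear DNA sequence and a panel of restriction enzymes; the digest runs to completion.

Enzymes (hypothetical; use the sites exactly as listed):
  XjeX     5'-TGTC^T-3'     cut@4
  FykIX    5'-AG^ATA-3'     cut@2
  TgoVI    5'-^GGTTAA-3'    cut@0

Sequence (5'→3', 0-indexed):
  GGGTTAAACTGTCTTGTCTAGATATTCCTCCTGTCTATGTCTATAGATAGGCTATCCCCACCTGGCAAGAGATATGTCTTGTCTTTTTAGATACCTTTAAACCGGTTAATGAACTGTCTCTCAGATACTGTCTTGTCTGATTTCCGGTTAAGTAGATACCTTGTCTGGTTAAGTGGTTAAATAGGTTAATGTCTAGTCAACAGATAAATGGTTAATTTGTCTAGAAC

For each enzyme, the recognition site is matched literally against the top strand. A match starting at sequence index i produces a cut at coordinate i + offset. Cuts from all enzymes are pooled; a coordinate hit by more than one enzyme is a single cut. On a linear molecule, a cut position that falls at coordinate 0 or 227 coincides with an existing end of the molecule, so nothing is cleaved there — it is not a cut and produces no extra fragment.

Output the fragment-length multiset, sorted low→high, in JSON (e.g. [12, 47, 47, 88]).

[1,1,3,5,5,5,5,6,6,6,6,7,7,8,8,8,9,10,10,10,10,12,12,13,14,15,25]

Scan for sites:
  XjeX TGTCT/4: at [9, 14, 31, 37, 74, 79, 114, 128, 133, 161, 189, 217] ⇒ [13, 18, 35, 41, 78, 83, 118, 132, 137, 165, 193, 221]
  FykIX AGATA/2: at [19, 44, 69, 88, 122, 153, 201] ⇒ [21, 46, 71, 90, 124, 155, 203]
  TgoVI GGTTAA/0: at [1, 103, 145, 166, 174, 183, 209] ⇒ [1, 103, 145, 166, 174, 183, 209]

All cut coordinates (distinct, sorted): [1, 13, 18, 21, 35, 41, 46, 71, 78, 83, 90, 103, 118, 124, 132, 137, 145, 155, 165, 166, 174, 183, 193, 203, 209, 221]

Fragment lengths:
  [0,1): 1 bp
  [1,13): 12 bp
  [13,18): 5 bp
  [18,21): 3 bp
  [21,35): 14 bp
  [35,41): 6 bp
  [41,46): 5 bp
  [46,71): 25 bp
  [71,78): 7 bp
  [78,83): 5 bp
  [83,90): 7 bp
  [90,103): 13 bp
  [103,118): 15 bp
  [118,124): 6 bp
  [124,132): 8 bp
  [132,137): 5 bp
  [137,145): 8 bp
  [145,155): 10 bp
  [155,165): 10 bp
  [165,166): 1 bp
  [166,174): 8 bp
  [174,183): 9 bp
  [183,193): 10 bp
  [193,203): 10 bp
  [203,209): 6 bp
  [209,221): 12 bp
  [221,227): 6 bp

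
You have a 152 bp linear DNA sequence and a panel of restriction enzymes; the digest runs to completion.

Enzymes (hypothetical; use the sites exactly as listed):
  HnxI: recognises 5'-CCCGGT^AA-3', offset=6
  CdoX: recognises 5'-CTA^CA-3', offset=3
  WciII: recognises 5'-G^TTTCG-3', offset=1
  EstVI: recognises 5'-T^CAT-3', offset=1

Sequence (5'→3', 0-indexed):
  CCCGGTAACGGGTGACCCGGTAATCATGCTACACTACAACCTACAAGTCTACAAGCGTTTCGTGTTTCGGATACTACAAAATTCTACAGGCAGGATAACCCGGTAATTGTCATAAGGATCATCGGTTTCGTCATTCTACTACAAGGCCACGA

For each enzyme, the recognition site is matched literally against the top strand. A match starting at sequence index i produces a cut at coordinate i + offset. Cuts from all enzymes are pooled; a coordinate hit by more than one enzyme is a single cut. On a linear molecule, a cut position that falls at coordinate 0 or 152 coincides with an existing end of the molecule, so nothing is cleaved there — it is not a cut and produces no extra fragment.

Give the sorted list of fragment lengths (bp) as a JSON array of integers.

Scan for sites:
  HnxI (CCCGGTAA, off=6): starts [0, 15, 98] → cuts [6, 21, 104]
  CdoX (CTACA, off=3): starts [28, 33, 40, 48, 73, 83, 138] → cuts [31, 36, 43, 51, 76, 86, 141]
  WciII (GTTTCG, off=1): starts [56, 63, 124] → cuts [57, 64, 125]
  EstVI (TCAT, off=1): starts [23, 109, 118, 130] → cuts [24, 110, 119, 131]

Pooled cuts: [6, 21, 24, 31, 36, 43, 51, 57, 64, 76, 86, 104, 110, 119, 125, 131, 141]

Fragment lengths:
  [0,6): 6 bp
  [6,21): 15 bp
  [21,24): 3 bp
  [24,31): 7 bp
  [31,36): 5 bp
  [36,43): 7 bp
  [43,51): 8 bp
  [51,57): 6 bp
  [57,64): 7 bp
  [64,76): 12 bp
  [76,86): 10 bp
  [86,104): 18 bp
  [104,110): 6 bp
  [110,119): 9 bp
  [119,125): 6 bp
  [125,131): 6 bp
  [131,141): 10 bp
  [141,152): 11 bp

[3,5,6,6,6,6,6,7,7,7,8,9,10,10,11,12,15,18]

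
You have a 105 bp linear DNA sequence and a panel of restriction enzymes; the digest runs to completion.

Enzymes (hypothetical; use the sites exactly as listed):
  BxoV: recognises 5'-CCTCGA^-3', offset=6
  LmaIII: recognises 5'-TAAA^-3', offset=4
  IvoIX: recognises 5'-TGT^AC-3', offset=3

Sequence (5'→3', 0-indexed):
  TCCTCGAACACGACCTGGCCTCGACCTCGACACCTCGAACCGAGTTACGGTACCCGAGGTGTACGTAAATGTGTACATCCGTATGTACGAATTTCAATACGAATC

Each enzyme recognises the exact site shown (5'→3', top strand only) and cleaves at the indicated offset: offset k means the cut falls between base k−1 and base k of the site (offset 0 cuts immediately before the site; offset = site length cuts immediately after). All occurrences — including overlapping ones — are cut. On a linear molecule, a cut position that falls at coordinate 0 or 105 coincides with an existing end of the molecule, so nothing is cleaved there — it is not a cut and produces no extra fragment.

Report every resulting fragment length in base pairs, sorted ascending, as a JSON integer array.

Per-enzyme occurrences:
  BxoV CCTCGA/6: at [1, 18, 24, 32] ⇒ [7, 24, 30, 38]
  LmaIII TAAA/4: at [65] ⇒ [69]
  IvoIX TGTAC/3: at [59, 71, 83] ⇒ [62, 74, 86]

Pooled cuts: [7, 24, 30, 38, 62, 69, 74, 86]

Fragment lengths:
  [0,7): 7 bp
  [7,24): 17 bp
  [24,30): 6 bp
  [30,38): 8 bp
  [38,62): 24 bp
  [62,69): 7 bp
  [69,74): 5 bp
  [74,86): 12 bp
  [86,105): 19 bp

[5,6,7,7,8,12,17,19,24]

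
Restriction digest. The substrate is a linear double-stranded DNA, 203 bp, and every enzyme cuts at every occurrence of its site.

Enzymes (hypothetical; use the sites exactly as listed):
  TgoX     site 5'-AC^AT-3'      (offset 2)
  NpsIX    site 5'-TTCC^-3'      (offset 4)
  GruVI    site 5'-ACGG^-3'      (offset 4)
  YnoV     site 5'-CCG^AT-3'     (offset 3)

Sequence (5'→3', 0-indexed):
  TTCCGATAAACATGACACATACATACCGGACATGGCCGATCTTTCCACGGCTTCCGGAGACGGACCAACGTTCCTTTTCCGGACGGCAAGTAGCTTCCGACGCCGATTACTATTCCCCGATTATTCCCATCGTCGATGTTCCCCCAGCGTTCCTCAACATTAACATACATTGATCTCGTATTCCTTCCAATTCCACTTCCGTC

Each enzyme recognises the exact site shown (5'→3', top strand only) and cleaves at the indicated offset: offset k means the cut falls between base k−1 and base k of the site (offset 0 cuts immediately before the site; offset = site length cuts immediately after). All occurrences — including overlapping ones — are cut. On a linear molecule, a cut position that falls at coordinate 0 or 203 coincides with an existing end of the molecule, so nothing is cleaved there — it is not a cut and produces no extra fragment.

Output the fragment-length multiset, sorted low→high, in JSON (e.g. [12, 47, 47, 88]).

Scan for sites:
  TgoX (ACAT, off=2): starts [9, 16, 20, 29, 156, 162, 166] → cuts [11, 18, 22, 31, 158, 164, 168]
  NpsIX (TTCC, off=4): starts [0, 42, 51, 70, 76, 94, 112, 123, 138, 149, 180, 184, 190, 196] → cuts [4, 46, 55, 74, 80, 98, 116, 127, 142, 153, 184, 188, 194, 200]
  GruVI (ACGG, off=4): starts [46, 59, 82] → cuts [50, 63, 86]
  YnoV (CCGAT, off=3): starts [2, 35, 102, 116] → cuts [5, 38, 105, 119]

Pooled cuts: [4, 5, 11, 18, 22, 31, 38, 46, 50, 55, 63, 74, 80, 86, 98, 105, 116, 119, 127, 142, 153, 158, 164, 168, 184, 188, 194, 200]

Fragments:
  [0,4): 4 bp
  [4,5): 1 bp
  [5,11): 6 bp
  [11,18): 7 bp
  [18,22): 4 bp
  [22,31): 9 bp
  [31,38): 7 bp
  [38,46): 8 bp
  [46,50): 4 bp
  [50,55): 5 bp
  [55,63): 8 bp
  [63,74): 11 bp
  [74,80): 6 bp
  [80,86): 6 bp
  [86,98): 12 bp
  [98,105): 7 bp
  [105,116): 11 bp
  [116,119): 3 bp
  [119,127): 8 bp
  [127,142): 15 bp
  [142,153): 11 bp
  [153,158): 5 bp
  [158,164): 6 bp
  [164,168): 4 bp
  [168,184): 16 bp
  [184,188): 4 bp
  [188,194): 6 bp
  [194,200): 6 bp
  [200,203): 3 bp

[1,3,3,4,4,4,4,4,5,5,6,6,6,6,6,6,7,7,7,8,8,8,9,11,11,11,12,15,16]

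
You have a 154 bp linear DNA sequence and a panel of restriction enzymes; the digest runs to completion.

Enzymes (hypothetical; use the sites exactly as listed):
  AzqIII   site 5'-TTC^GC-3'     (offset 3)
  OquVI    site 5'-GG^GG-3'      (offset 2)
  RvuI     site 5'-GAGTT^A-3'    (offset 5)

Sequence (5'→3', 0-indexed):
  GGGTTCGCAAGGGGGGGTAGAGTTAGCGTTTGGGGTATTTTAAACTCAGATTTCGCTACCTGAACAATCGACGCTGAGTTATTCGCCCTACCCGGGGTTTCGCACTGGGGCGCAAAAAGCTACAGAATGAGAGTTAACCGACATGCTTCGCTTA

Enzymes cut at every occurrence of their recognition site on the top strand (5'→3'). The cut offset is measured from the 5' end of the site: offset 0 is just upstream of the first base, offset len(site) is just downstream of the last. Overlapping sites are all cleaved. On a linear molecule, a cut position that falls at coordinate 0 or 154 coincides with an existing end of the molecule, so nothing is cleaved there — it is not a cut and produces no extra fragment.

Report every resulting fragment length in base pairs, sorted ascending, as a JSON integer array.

Site scan:
  AzqIII (TTCGC, off=3): starts [3, 51, 81, 98, 146] → cuts [6, 54, 84, 101, 149]
  OquVI (GGGG, off=2): starts [10, 11, 12, 13, 31, 93, 106] → cuts [12, 13, 14, 15, 33, 95, 108]
  RvuI (GAGTTA, off=5): starts [19, 75, 130] → cuts [24, 80, 135]

All cut coordinates (distinct, sorted): [6, 12, 13, 14, 15, 24, 33, 54, 80, 84, 95, 101, 108, 135, 149]

Fragments:
  [0,6): 6 bp
  [6,12): 6 bp
  [12,13): 1 bp
  [13,14): 1 bp
  [14,15): 1 bp
  [15,24): 9 bp
  [24,33): 9 bp
  [33,54): 21 bp
  [54,80): 26 bp
  [80,84): 4 bp
  [84,95): 11 bp
  [95,101): 6 bp
  [101,108): 7 bp
  [108,135): 27 bp
  [135,149): 14 bp
  [149,154): 5 bp

[1,1,1,4,5,6,6,6,7,9,9,11,14,21,26,27]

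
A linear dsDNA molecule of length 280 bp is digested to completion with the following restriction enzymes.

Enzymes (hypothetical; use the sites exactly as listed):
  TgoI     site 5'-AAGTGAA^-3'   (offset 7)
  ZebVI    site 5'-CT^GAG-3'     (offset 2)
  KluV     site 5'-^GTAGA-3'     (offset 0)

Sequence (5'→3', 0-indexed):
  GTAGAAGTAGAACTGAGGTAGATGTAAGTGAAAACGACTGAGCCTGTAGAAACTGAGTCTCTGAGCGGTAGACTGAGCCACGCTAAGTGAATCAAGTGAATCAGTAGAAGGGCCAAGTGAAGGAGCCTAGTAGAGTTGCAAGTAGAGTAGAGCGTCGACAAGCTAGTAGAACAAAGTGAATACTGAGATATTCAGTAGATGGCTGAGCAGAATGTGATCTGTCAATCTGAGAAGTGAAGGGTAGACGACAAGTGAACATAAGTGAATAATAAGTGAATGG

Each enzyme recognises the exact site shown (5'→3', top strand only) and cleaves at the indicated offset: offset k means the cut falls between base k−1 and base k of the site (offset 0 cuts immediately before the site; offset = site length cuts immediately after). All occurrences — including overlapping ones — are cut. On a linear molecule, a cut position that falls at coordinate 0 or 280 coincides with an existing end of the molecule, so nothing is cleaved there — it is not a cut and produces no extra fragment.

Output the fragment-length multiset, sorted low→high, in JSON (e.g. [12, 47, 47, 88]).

Per-enzyme occurrences:
  TgoI (AAGTGAA, off=7): starts [25, 84, 93, 114, 173, 231, 249, 259, 270] → cuts [32, 91, 100, 121, 180, 238, 256, 266, 277]
  ZebVI (CTGAG, off=2): starts [12, 37, 52, 60, 72, 182, 202, 226] → cuts [14, 39, 54, 62, 74, 184, 204, 228]
  KluV (GTAGA, off=0): starts [0, 6, 17, 45, 67, 103, 129, 141, 146, 165, 194, 240] → cuts [6, 17, 45, 67, 103, 129, 141, 146, 165, 194, 240] (position 0 is a terminus of the linear molecule — no cut)

Pooled cuts: [6, 14, 17, 32, 39, 45, 54, 62, 67, 74, 91, 100, 103, 121, 129, 141, 146, 165, 180, 184, 194, 204, 228, 238, 240, 256, 266, 277]

Fragments:
  [0,6): 6 bp
  [6,14): 8 bp
  [14,17): 3 bp
  [17,32): 15 bp
  [32,39): 7 bp
  [39,45): 6 bp
  [45,54): 9 bp
  [54,62): 8 bp
  [62,67): 5 bp
  [67,74): 7 bp
  [74,91): 17 bp
  [91,100): 9 bp
  [100,103): 3 bp
  [103,121): 18 bp
  [121,129): 8 bp
  [129,141): 12 bp
  [141,146): 5 bp
  [146,165): 19 bp
  [165,180): 15 bp
  [180,184): 4 bp
  [184,194): 10 bp
  [194,204): 10 bp
  [204,228): 24 bp
  [228,238): 10 bp
  [238,240): 2 bp
  [240,256): 16 bp
  [256,266): 10 bp
  [266,277): 11 bp
  [277,280): 3 bp

[2,3,3,3,4,5,5,6,6,7,7,8,8,8,9,9,10,10,10,10,11,12,15,15,16,17,18,19,24]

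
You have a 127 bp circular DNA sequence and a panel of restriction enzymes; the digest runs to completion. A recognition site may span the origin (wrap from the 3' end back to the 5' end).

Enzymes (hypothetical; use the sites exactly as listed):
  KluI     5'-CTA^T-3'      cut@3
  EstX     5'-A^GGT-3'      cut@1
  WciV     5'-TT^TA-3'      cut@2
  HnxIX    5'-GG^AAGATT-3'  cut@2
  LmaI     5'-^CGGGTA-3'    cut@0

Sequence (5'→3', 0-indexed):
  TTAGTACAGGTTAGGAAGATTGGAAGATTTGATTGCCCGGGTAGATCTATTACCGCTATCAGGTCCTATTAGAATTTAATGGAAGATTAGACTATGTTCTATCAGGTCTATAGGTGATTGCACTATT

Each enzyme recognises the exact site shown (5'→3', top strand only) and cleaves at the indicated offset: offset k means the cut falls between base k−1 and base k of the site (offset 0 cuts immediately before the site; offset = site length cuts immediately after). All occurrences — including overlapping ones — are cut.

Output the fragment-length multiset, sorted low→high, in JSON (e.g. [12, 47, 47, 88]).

Per-enzyme occurrences:
  KluI (CTAT, off=3): starts [46, 55, 65, 91, 98, 107, 122] → cuts [49, 58, 68, 94, 101, 110, 125]
  EstX (AGGT, off=1): starts [7, 60, 103, 111] → cuts [8, 61, 104, 112]
  WciV (TTTA, off=2): starts [74, 126] → cuts [1, 76]
  HnxIX (GGAAGATT, off=2): starts [13, 21, 80] → cuts [15, 23, 82]
  LmaI (CGGGTA, off=0): starts [37] → cuts [37]

Pooled cuts: [1, 8, 15, 23, 37, 49, 58, 61, 68, 76, 82, 94, 101, 104, 110, 112, 125]

Fragments:
  1→8: 7 bp
  8→15: 7 bp
  15→23: 8 bp
  23→37: 14 bp
  37→49: 12 bp
  49→58: 9 bp
  58→61: 3 bp
  61→68: 7 bp
  68→76: 8 bp
  76→82: 6 bp
  82→94: 12 bp
  94→101: 7 bp
  101→104: 3 bp
  104→110: 6 bp
  110→112: 2 bp
  112→125: 13 bp
  125→1 (wrap): 127-125+1 = 3 bp

[2,3,3,3,6,6,7,7,7,7,8,8,9,12,12,13,14]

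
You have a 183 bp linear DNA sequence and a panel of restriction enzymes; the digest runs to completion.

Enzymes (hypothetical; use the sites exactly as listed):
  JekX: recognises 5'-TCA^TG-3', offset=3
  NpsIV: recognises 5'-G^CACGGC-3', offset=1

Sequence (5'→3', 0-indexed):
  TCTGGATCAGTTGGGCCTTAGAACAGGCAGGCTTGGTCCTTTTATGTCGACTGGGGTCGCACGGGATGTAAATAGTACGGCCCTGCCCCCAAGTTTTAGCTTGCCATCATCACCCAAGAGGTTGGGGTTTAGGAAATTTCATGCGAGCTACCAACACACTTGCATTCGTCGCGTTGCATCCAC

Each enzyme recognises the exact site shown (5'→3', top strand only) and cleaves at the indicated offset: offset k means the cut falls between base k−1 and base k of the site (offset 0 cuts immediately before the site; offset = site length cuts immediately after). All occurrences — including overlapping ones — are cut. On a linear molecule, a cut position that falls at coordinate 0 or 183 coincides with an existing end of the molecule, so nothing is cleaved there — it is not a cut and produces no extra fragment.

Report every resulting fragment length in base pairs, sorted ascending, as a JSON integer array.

Scan for sites:
  JekX (TCATG, off=3): starts [138] → cuts [141]
  NpsIV (GCACGGC, off=1): no sites

Pooled cuts: [141]

Fragment lengths:
  [0,141): 141 bp
  [141,183): 42 bp

[42,141]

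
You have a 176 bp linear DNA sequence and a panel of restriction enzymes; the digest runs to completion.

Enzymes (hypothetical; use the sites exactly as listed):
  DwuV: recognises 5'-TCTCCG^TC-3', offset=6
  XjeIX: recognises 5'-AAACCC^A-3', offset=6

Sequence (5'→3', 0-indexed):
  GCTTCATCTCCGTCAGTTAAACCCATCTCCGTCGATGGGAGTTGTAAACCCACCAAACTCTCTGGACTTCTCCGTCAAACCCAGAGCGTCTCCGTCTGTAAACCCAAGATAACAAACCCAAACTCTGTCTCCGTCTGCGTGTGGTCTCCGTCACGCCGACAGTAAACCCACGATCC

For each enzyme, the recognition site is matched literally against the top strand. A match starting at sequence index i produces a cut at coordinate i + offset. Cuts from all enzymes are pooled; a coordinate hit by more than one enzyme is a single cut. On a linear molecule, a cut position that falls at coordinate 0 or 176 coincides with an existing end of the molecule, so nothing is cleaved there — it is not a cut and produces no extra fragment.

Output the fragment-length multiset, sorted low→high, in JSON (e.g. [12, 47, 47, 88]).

Scan for sites:
  DwuV TCTCCGTC/6: at [6, 25, 68, 88, 127, 144] ⇒ [12, 31, 74, 94, 133, 150]
  XjeIX AAACCCA/6: at [18, 45, 76, 99, 113, 163] ⇒ [24, 51, 82, 105, 119, 169]

All cut coordinates (distinct, sorted): [12, 24, 31, 51, 74, 82, 94, 105, 119, 133, 150, 169]

Fragments:
  [0,12): 12 bp
  [12,24): 12 bp
  [24,31): 7 bp
  [31,51): 20 bp
  [51,74): 23 bp
  [74,82): 8 bp
  [82,94): 12 bp
  [94,105): 11 bp
  [105,119): 14 bp
  [119,133): 14 bp
  [133,150): 17 bp
  [150,169): 19 bp
  [169,176): 7 bp

[7,7,8,11,12,12,12,14,14,17,19,20,23]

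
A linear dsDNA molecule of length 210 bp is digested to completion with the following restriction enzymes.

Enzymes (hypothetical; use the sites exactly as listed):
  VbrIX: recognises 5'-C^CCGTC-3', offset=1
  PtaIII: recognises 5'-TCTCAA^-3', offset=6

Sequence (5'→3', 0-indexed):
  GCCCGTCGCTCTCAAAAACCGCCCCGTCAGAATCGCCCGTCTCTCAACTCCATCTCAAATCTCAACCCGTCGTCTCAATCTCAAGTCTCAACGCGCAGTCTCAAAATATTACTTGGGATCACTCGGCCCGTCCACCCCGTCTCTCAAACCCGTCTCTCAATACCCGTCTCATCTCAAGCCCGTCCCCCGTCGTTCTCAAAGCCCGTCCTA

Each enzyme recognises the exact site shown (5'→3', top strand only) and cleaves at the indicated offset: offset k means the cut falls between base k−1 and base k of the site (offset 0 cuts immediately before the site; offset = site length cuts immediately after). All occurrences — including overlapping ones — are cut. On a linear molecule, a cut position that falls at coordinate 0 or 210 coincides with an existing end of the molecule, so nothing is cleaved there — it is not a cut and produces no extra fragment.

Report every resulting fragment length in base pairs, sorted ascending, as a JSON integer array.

[1,2,2,2,3,3,6,7,7,7,8,8,9,11,11,11,11,12,13,13,13,13,14,23]

Site scan:
  VbrIX CCCGTC/1: at [1, 22, 35, 65, 126, 135, 148, 162, 178, 185, 201] ⇒ [2, 23, 36, 66, 127, 136, 149, 163, 179, 186, 202]
  PtaIII TCTCAA/6: at [9, 41, 52, 59, 72, 78, 85, 98, 141, 154, 171, 193] ⇒ [15, 47, 58, 65, 78, 84, 91, 104, 147, 160, 177, 199]

Pooled cuts: [2, 15, 23, 36, 47, 58, 65, 66, 78, 84, 91, 104, 127, 136, 147, 149, 160, 163, 177, 179, 186, 199, 202]

Fragments:
  [0,2): 2 bp
  [2,15): 13 bp
  [15,23): 8 bp
  [23,36): 13 bp
  [36,47): 11 bp
  [47,58): 11 bp
  [58,65): 7 bp
  [65,66): 1 bp
  [66,78): 12 bp
  [78,84): 6 bp
  [84,91): 7 bp
  [91,104): 13 bp
  [104,127): 23 bp
  [127,136): 9 bp
  [136,147): 11 bp
  [147,149): 2 bp
  [149,160): 11 bp
  [160,163): 3 bp
  [163,177): 14 bp
  [177,179): 2 bp
  [179,186): 7 bp
  [186,199): 13 bp
  [199,202): 3 bp
  [202,210): 8 bp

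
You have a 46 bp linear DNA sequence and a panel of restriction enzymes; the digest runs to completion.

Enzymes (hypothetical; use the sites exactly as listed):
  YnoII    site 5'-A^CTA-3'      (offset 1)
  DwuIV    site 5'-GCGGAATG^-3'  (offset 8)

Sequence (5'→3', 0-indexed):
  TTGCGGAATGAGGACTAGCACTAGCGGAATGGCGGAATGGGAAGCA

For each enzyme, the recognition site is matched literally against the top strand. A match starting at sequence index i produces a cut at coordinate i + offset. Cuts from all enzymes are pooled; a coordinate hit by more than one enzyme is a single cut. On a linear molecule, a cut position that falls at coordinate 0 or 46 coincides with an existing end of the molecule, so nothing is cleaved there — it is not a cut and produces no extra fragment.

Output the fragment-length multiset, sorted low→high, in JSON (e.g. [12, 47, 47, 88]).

Site scan:
  YnoII (ACTA, off=1): starts [13, 19] → cuts [14, 20]
  DwuIV (GCGGAATG, off=8): starts [2, 23, 31] → cuts [10, 31, 39]

All cut coordinates (distinct, sorted): [10, 14, 20, 31, 39]

Fragment lengths:
  [0,10): 10 bp
  [10,14): 4 bp
  [14,20): 6 bp
  [20,31): 11 bp
  [31,39): 8 bp
  [39,46): 7 bp

[4,6,7,8,10,11]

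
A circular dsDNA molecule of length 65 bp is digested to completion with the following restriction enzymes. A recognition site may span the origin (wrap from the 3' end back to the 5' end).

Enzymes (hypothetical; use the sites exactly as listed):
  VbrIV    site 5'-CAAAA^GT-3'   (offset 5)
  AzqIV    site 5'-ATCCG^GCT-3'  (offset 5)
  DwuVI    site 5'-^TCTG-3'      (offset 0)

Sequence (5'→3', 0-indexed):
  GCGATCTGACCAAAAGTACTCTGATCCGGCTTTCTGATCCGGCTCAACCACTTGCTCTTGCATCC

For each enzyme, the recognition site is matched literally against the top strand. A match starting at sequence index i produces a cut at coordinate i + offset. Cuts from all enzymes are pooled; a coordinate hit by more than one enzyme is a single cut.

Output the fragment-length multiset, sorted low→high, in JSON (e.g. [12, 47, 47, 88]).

[4,4,9,9,11,28]

Per-enzyme occurrences:
  VbrIV (CAAAAGT, off=5): starts [10] → cuts [15]
  AzqIV (ATCCGGCT, off=5): starts [23, 36] → cuts [28, 41]
  DwuVI (TCTG, off=0): starts [4, 19, 32] → cuts [4, 19, 32]

All cut coordinates (distinct, sorted): [4, 15, 19, 28, 32, 41]

Fragments:
  4→15: 11 bp
  15→19: 4 bp
  19→28: 9 bp
  28→32: 4 bp
  32→41: 9 bp
  41→4 (wrap): 65-41+4 = 28 bp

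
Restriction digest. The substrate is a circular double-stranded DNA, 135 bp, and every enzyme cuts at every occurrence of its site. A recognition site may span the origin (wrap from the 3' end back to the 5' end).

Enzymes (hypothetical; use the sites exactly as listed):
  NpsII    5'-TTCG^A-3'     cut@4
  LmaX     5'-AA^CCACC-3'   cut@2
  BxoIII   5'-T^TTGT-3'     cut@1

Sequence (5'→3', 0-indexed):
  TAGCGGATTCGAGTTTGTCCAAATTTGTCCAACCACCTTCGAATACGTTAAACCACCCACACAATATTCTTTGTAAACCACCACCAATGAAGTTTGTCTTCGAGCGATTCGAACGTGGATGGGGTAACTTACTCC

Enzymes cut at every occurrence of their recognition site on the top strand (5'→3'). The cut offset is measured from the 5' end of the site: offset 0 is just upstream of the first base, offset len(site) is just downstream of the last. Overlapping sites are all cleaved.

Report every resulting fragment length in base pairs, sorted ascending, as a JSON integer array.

[3,7,8,9,9,9,10,11,16,18,35]

Scan for sites:
  NpsII TTCGA/4: at [7, 37, 98, 107] ⇒ [11, 41, 102, 111]
  LmaX AACCACC/2: at [30, 50, 75] ⇒ [32, 52, 77]
  BxoIII TTTGT/1: at [13, 23, 69, 92] ⇒ [14, 24, 70, 93]

Pooled cuts: [11, 14, 24, 32, 41, 52, 70, 77, 93, 102, 111]

Fragments:
  11→14: 3 bp
  14→24: 10 bp
  24→32: 8 bp
  32→41: 9 bp
  41→52: 11 bp
  52→70: 18 bp
  70→77: 7 bp
  77→93: 16 bp
  93→102: 9 bp
  102→111: 9 bp
  111→11 (wrap): 135-111+11 = 35 bp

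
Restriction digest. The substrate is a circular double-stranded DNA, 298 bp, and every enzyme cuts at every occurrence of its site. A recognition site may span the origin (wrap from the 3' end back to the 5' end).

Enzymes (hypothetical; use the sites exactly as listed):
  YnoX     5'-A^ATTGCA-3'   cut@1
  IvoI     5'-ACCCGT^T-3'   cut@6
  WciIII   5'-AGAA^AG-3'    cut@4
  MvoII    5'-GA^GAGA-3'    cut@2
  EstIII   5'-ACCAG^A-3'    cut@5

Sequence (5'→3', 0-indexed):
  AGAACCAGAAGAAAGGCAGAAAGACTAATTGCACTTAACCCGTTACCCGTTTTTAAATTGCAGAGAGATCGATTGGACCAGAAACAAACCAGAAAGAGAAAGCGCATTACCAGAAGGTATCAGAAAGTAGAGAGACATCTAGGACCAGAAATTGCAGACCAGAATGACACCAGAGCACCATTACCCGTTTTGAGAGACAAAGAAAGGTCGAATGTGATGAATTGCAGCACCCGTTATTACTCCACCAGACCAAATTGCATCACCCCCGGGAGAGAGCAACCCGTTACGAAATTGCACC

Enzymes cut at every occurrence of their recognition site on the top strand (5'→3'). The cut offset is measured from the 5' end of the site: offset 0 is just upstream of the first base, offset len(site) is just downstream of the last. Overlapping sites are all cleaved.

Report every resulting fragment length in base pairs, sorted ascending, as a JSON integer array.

Scan for sites:
  YnoX (AATTGCA, off=1): starts [26, 55, 149, 219, 252, 289] → cuts [27, 56, 150, 220, 253, 290]
  IvoI (ACCCGTT, off=6): starts [37, 44, 182, 228, 278] → cuts [43, 50, 188, 234, 284]
  WciIII (AGAAAG, off=4): starts [9, 17, 90, 96, 121, 200] → cuts [13, 21, 94, 100, 125, 204]
  MvoII (GAGAGA, off=2): starts [62, 129, 191, 269] → cuts [64, 131, 193, 271]
  EstIII (ACCAGA, off=5): starts [3, 76, 87, 108, 143, 157, 168, 243, 295] → cuts [2, 8, 81, 92, 113, 148, 162, 173, 248]

All cut coordinates (distinct, sorted): [2, 8, 13, 21, 27, 43, 50, 56, 64, 81, 92, 94, 100, 113, 125, 131, 148, 150, 162, 173, 188, 193, 204, 220, 234, 248, 253, 271, 284, 290]

Fragment lengths:
  2→8: 6 bp
  8→13: 5 bp
  13→21: 8 bp
  21→27: 6 bp
  27→43: 16 bp
  43→50: 7 bp
  50→56: 6 bp
  56→64: 8 bp
  64→81: 17 bp
  81→92: 11 bp
  92→94: 2 bp
  94→100: 6 bp
  100→113: 13 bp
  113→125: 12 bp
  125→131: 6 bp
  131→148: 17 bp
  148→150: 2 bp
  150→162: 12 bp
  162→173: 11 bp
  173→188: 15 bp
  188→193: 5 bp
  193→204: 11 bp
  204→220: 16 bp
  220→234: 14 bp
  234→248: 14 bp
  248→253: 5 bp
  253→271: 18 bp
  271→284: 13 bp
  284→290: 6 bp
  290→2 (wrap): 298-290+2 = 10 bp

[2,2,5,5,5,6,6,6,6,6,6,7,8,8,10,11,11,11,12,12,13,13,14,14,15,16,16,17,17,18]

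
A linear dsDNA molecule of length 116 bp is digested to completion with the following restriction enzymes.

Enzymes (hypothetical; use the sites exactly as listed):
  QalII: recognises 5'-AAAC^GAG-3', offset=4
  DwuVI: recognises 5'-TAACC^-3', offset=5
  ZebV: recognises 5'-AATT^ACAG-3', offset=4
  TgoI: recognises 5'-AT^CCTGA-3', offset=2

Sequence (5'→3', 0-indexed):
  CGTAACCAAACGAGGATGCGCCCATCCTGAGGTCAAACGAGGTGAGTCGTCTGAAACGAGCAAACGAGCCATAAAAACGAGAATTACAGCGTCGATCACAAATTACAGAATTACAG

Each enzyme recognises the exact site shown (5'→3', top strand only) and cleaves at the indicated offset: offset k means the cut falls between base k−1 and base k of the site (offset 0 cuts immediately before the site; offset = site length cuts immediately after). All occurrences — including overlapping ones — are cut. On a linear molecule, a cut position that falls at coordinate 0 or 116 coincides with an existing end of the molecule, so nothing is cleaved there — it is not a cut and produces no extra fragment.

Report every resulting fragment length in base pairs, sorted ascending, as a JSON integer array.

[4,4,7,7,8,8,13,13,14,19,19]

Scan for sites:
  QalII AAACGAG/4: at [7, 34, 53, 61, 74] ⇒ [11, 38, 57, 65, 78]
  DwuVI TAACC/5: at [2] ⇒ [7]
  ZebV AATTACAG/4: at [81, 100, 108] ⇒ [85, 104, 112]
  TgoI ATCCTGA/2: at [23] ⇒ [25]

Pooled cuts: [7, 11, 25, 38, 57, 65, 78, 85, 104, 112]

Fragments:
  [0,7): 7 bp
  [7,11): 4 bp
  [11,25): 14 bp
  [25,38): 13 bp
  [38,57): 19 bp
  [57,65): 8 bp
  [65,78): 13 bp
  [78,85): 7 bp
  [85,104): 19 bp
  [104,112): 8 bp
  [112,116): 4 bp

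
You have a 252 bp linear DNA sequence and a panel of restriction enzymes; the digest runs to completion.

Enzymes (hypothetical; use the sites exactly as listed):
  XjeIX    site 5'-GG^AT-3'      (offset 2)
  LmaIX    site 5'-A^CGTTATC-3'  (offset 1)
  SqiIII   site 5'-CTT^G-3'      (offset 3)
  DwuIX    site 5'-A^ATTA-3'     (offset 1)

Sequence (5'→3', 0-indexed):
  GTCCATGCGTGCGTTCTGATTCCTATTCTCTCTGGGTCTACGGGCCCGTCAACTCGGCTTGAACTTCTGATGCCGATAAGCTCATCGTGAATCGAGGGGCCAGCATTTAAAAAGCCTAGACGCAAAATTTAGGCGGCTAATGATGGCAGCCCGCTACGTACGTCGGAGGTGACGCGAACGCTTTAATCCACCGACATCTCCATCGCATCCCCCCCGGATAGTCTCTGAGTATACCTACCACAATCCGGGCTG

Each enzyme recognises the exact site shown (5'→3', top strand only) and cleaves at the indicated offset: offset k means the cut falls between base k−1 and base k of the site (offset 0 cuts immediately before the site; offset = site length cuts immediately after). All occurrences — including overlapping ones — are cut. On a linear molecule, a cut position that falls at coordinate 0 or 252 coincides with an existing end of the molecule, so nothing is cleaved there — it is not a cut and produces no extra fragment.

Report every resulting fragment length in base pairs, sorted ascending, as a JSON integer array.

[35,60,157]

Site scan:
  XjeIX (GGAT, off=2): starts [215] → cuts [217]
  LmaIX (ACGTTATC, off=1): no sites
  SqiIII (CTTG, off=3): starts [57] → cuts [60]
  DwuIX (AATTA, off=1): no sites

All cut coordinates (distinct, sorted): [60, 217]

Fragments:
  [0,60): 60 bp
  [60,217): 157 bp
  [217,252): 35 bp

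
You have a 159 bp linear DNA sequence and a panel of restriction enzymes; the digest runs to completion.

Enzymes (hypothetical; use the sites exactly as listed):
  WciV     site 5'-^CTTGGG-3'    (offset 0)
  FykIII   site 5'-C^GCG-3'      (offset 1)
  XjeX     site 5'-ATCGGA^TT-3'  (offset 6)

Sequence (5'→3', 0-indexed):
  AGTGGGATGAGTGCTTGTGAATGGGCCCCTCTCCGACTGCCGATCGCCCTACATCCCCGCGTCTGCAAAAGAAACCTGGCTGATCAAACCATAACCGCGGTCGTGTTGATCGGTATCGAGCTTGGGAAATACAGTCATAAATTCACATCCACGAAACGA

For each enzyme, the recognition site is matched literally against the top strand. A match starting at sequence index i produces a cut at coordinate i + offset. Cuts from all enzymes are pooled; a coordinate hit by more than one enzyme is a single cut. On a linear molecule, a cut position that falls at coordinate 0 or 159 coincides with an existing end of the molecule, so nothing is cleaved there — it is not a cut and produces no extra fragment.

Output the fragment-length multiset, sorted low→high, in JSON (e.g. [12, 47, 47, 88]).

[24,38,39,58]

Scan for sites:
  WciV CTTGGG/0: at [120] ⇒ [120]
  FykIII CGCG/1: at [57, 95] ⇒ [58, 96]
  XjeX (ATCGGATT, off=6): no sites

Pooled cuts: [58, 96, 120]

Fragments:
  [0,58): 58 bp
  [58,96): 38 bp
  [96,120): 24 bp
  [120,159): 39 bp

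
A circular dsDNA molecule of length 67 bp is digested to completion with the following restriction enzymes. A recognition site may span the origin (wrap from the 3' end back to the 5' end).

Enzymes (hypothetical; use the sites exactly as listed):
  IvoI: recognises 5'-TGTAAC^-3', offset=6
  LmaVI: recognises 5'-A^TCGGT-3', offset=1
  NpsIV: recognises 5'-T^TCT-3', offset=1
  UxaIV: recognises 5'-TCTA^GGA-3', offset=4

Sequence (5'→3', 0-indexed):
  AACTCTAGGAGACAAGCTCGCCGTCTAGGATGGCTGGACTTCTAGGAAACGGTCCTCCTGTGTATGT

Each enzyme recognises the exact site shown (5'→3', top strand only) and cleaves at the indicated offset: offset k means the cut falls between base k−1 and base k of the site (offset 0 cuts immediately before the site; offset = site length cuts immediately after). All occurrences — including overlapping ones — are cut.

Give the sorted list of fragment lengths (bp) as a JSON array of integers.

[4,4,13,20,26]

Per-enzyme occurrences:
  IvoI (TGTAAC, off=6): starts [64] → cuts [3]
  LmaVI (ATCGGT, off=1): no sites
  NpsIV (TTCT, off=1): starts [39] → cuts [40]
  UxaIV (TCTAGGA, off=4): starts [3, 23, 40] → cuts [7, 27, 44]

Pooled cuts: [3, 7, 27, 40, 44]

Fragments:
  3→7: 4 bp
  7→27: 20 bp
  27→40: 13 bp
  40→44: 4 bp
  44→3 (wrap): 67-44+3 = 26 bp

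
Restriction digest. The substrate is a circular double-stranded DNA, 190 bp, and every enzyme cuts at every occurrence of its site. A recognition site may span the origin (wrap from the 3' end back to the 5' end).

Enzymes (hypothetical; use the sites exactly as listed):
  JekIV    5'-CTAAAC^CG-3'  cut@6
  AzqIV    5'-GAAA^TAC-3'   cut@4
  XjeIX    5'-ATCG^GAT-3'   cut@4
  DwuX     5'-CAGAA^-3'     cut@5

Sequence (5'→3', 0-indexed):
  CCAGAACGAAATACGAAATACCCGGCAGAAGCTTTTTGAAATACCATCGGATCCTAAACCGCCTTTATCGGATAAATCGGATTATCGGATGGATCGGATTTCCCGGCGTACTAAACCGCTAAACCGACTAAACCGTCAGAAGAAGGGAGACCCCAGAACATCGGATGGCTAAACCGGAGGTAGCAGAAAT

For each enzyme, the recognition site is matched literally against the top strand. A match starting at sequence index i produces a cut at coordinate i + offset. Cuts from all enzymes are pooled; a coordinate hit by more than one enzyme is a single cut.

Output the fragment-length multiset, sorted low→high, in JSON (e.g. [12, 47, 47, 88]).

[5,5,7,8,8,8,8,8,9,9,9,10,11,11,11,12,14,17,20]

Site scan:
  JekIV CTAAACCG/6: at [53, 110, 118, 127, 168] ⇒ [59, 116, 124, 133, 174]
  AzqIV GAAATAC/4: at [7, 14, 37] ⇒ [11, 18, 41]
  XjeIX ATCGGAT/4: at [45, 66, 75, 83, 92, 159] ⇒ [49, 70, 79, 87, 96, 163]
  DwuX CAGAA/5: at [1, 25, 136, 153, 183] ⇒ [6, 30, 141, 158, 188]

Pooled cuts: [6, 11, 18, 30, 41, 49, 59, 70, 79, 87, 96, 116, 124, 133, 141, 158, 163, 174, 188]

Fragments:
  6→11: 5 bp
  11→18: 7 bp
  18→30: 12 bp
  30→41: 11 bp
  41→49: 8 bp
  49→59: 10 bp
  59→70: 11 bp
  70→79: 9 bp
  79→87: 8 bp
  87→96: 9 bp
  96→116: 20 bp
  116→124: 8 bp
  124→133: 9 bp
  133→141: 8 bp
  141→158: 17 bp
  158→163: 5 bp
  163→174: 11 bp
  174→188: 14 bp
  188→6 (wrap): 190-188+6 = 8 bp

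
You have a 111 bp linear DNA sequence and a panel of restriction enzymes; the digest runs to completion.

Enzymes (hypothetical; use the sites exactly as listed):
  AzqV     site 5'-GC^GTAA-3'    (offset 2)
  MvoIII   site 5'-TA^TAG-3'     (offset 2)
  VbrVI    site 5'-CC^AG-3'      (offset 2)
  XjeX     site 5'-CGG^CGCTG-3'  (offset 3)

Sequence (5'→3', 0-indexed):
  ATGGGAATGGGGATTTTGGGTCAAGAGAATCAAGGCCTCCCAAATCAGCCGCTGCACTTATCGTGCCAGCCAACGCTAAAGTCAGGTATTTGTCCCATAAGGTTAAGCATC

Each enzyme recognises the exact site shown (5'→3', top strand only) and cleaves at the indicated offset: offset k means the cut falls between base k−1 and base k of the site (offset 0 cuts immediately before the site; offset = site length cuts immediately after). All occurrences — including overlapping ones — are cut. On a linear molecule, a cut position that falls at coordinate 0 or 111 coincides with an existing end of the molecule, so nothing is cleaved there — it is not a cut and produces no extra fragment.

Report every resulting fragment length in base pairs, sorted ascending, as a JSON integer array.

[44,67]

Site scan:
  AzqV (GCGTAA, off=2): no sites
  MvoIII (TATAG, off=2): no sites
  VbrVI CCAG/2: at [65] ⇒ [67]
  XjeX (CGGCGCTG, off=3): no sites

All cut coordinates (distinct, sorted): [67]

Fragment lengths:
  [0,67): 67 bp
  [67,111): 44 bp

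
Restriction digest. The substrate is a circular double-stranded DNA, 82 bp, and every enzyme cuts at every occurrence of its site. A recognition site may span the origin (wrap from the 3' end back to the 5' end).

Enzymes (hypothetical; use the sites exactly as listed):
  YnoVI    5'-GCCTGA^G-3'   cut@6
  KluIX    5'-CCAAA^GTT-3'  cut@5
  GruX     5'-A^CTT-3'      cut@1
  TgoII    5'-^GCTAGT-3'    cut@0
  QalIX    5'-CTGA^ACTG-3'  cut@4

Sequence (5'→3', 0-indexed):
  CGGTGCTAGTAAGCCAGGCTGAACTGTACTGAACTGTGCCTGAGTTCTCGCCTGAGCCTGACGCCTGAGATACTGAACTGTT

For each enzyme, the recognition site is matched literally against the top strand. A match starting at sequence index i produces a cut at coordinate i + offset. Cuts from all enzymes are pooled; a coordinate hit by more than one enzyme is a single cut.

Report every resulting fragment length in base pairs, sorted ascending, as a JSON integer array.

Scan for sites:
  YnoVI (GCCTGAG, off=6): starts [37, 49, 62] → cuts [43, 55, 68]
  KluIX (CCAAAGTT, off=5): no sites
  GruX (ACTT, off=1): no sites
  TgoII (GCTAGT, off=0): starts [4] → cuts [4]
  QalIX (CTGAACTG, off=4): starts [18, 28, 72] → cuts [22, 32, 76]

Pooled cuts: [4, 22, 32, 43, 55, 68, 76]

Fragment lengths:
  4→22: 18 bp
  22→32: 10 bp
  32→43: 11 bp
  43→55: 12 bp
  55→68: 13 bp
  68→76: 8 bp
  76→4 (wrap): 82-76+4 = 10 bp

[8,10,10,11,12,13,18]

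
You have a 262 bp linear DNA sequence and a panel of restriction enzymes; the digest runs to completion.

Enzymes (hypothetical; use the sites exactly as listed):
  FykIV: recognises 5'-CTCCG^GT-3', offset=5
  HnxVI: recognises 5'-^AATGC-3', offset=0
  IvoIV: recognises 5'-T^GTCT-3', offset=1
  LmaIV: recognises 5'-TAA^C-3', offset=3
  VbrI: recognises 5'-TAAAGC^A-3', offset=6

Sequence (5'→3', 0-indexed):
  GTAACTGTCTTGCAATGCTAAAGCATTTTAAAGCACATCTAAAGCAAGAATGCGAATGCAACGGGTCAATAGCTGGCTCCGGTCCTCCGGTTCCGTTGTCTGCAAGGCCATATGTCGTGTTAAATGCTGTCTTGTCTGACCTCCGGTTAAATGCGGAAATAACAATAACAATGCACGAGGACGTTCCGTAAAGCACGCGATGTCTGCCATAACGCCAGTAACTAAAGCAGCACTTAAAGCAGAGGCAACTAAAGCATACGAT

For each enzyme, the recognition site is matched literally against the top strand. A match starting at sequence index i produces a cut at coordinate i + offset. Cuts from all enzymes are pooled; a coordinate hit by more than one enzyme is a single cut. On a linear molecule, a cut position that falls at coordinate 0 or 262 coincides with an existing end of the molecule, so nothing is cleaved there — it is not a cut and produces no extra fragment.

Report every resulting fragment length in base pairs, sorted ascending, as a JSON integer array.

[1,2,3,4,4,5,6,6,6,7,7,7,7,8,8,9,10,11,11,11,12,12,13,15,25,25,27]

Site scan:
  FykIV (CTCCGGT, off=5): starts [76, 84, 140] → cuts [81, 89, 145]
  HnxVI (AATGC, off=0): starts [13, 48, 54, 122, 149, 169] → cuts [13, 48, 54, 122, 149, 169]
  IvoIV (TGTCT, off=1): starts [5, 96, 127, 132, 200] → cuts [6, 97, 128, 133, 201]
  LmaIV (TAAC, off=3): starts [1, 159, 165, 209, 218] → cuts [4, 162, 168, 212, 221]
  VbrI (TAAAGCA, off=6): starts [18, 28, 39, 188, 222, 234, 249] → cuts [24, 34, 45, 194, 228, 240, 255]

All cut coordinates (distinct, sorted): [4, 6, 13, 24, 34, 45, 48, 54, 81, 89, 97, 122, 128, 133, 145, 149, 162, 168, 169, 194, 201, 212, 221, 228, 240, 255]

Fragment lengths:
  [0,4): 4 bp
  [4,6): 2 bp
  [6,13): 7 bp
  [13,24): 11 bp
  [24,34): 10 bp
  [34,45): 11 bp
  [45,48): 3 bp
  [48,54): 6 bp
  [54,81): 27 bp
  [81,89): 8 bp
  [89,97): 8 bp
  [97,122): 25 bp
  [122,128): 6 bp
  [128,133): 5 bp
  [133,145): 12 bp
  [145,149): 4 bp
  [149,162): 13 bp
  [162,168): 6 bp
  [168,169): 1 bp
  [169,194): 25 bp
  [194,201): 7 bp
  [201,212): 11 bp
  [212,221): 9 bp
  [221,228): 7 bp
  [228,240): 12 bp
  [240,255): 15 bp
  [255,262): 7 bp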